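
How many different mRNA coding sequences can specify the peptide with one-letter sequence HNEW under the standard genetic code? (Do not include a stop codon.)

His: 2 codons.
Asn: 2 codons.
Glu: 2 codons.
Trp: 1 codon.
2 × 2 × 2 × 1 = 8.

8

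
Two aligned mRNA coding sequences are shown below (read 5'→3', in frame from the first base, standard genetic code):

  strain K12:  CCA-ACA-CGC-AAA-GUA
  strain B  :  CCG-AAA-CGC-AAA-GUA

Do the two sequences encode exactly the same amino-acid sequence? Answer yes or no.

Codon 1: CCA Pro / CCG Pro — synonymous.
Codon 2: ACA Thr / AAA Lys — nonsynonymous.
Codon 3: CGC Arg / CGC Arg — identical.
Codon 4: AAA Lys / AAA Lys — identical.
Codon 5: GUA Val / GUA Val — identical.
Nonsynonymous differences: 1 → different protein.

no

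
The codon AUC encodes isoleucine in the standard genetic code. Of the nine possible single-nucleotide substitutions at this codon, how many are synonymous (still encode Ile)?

Position 1: none → 0 synonymous.
Position 2: none → 0 synonymous.
Position 3: AUU, AUA → 2 synonymous.
Total: 0 + 0 + 2 = 2.

2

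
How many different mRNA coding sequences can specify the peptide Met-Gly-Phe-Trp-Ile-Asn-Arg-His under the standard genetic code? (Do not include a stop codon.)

Met: 1 codon.
Gly: 4 codons.
Phe: 2 codons.
Trp: 1 codon.
Ile: 3 codons.
Asn: 2 codons.
Arg: 6 codons.
His: 2 codons.
1 × 4 × 2 × 1 × 3 × 2 × 6 × 2 = 576.

576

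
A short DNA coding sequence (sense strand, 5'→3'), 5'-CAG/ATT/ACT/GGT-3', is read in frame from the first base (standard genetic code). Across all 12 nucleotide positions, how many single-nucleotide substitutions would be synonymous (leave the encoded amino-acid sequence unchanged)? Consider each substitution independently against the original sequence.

9

Codon 1 (CAG, Gln): 1 synonymous substitution.
Codon 2 (ATT, Ile): 2 synonymous substitutions.
Codon 3 (ACT, Thr): 3 synonymous substitutions.
Codon 4 (GGT, Gly): 3 synonymous substitutions.
Total: 1 + 2 + 3 + 3 = 9.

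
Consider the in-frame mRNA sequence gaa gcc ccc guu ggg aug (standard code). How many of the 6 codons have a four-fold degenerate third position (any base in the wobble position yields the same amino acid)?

4

Codon 1 GAA (Glu): third position 2-fold.
Codon 2 GCC (Ala): third position 4-fold.
Codon 3 CCC (Pro): third position 4-fold.
Codon 4 GUU (Val): third position 4-fold.
Codon 5 GGG (Gly): third position 4-fold.
Codon 6 AUG (Met): third position 1-fold.
Four-fold degenerate third positions: 4.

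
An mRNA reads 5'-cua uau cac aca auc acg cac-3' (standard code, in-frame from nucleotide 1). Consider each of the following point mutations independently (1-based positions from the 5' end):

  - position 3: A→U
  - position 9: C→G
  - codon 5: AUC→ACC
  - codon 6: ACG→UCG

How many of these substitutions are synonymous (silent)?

1

Codon 1: CUA (Leu) → CUU (Leu) — synonymous.
Codon 3: CAC (His) → CAG (Gln) — missense.
Codon 5: AUC (Ile) → ACC (Thr) — missense.
Codon 6: ACG (Thr) → UCG (Ser) — missense.
Synonymous: 1 of 4.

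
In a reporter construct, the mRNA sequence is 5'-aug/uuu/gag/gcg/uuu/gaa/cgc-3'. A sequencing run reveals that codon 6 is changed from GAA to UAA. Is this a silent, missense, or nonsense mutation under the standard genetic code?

Position 16 falls in codon 6: GAA → Glu.
After the substitution the codon is UAA → Stop.
The new codon is a stop codon, so this is a nonsense mutation.

nonsense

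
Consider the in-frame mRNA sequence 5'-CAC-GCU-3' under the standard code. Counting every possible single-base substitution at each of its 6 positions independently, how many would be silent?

4

Codon 1 (CAC, His): 1 synonymous substitution.
Codon 2 (GCU, Ala): 3 synonymous substitutions.
Total: 1 + 3 = 4.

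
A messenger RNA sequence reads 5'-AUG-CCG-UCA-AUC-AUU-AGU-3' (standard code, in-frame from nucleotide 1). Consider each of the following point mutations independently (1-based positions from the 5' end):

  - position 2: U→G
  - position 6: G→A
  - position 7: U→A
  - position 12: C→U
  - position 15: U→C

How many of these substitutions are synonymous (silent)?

Codon 1: AUG (Met) → AGG (Arg) — missense.
Codon 2: CCG (Pro) → CCA (Pro) — synonymous.
Codon 3: UCA (Ser) → ACA (Thr) — missense.
Codon 4: AUC (Ile) → AUU (Ile) — synonymous.
Codon 5: AUU (Ile) → AUC (Ile) — synonymous.
Synonymous: 3 of 5.

3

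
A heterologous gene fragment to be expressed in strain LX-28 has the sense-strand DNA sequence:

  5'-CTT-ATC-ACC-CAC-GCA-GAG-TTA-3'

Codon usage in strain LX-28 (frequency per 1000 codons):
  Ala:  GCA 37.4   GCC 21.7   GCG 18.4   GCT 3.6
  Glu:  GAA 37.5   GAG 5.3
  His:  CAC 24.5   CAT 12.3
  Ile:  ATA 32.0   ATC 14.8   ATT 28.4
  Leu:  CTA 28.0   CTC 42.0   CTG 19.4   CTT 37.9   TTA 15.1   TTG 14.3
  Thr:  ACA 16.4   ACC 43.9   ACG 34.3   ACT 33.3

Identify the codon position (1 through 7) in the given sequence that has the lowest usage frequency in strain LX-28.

6

Codon 1 CTT (Leu): 37.9 per 1000.
Codon 2 ATC (Ile): 14.8 per 1000.
Codon 3 ACC (Thr): 43.9 per 1000.
Codon 4 CAC (His): 24.5 per 1000.
Codon 5 GCA (Ala): 37.4 per 1000.
Codon 6 GAG (Glu): 5.3 per 1000.
Codon 7 TTA (Leu): 15.1 per 1000.
Lowest frequency is 5.3 at codon 6.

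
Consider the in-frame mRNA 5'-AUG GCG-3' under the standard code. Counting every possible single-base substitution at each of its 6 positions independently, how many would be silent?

3

Codon 1 (AUG, Met): 0 synonymous substitutions.
Codon 2 (GCG, Ala): 3 synonymous substitutions.
Total: 0 + 3 = 3.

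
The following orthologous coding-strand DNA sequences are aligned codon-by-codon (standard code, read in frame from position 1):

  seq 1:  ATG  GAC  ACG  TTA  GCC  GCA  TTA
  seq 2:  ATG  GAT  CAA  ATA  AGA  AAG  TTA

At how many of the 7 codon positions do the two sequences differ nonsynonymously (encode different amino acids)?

Codon 1: ATG Met / ATG Met — identical.
Codon 2: GAC Asp / GAT Asp — synonymous.
Codon 3: ACG Thr / CAA Gln — nonsynonymous.
Codon 4: TTA Leu / ATA Ile — nonsynonymous.
Codon 5: GCC Ala / AGA Arg — nonsynonymous.
Codon 6: GCA Ala / AAG Lys — nonsynonymous.
Codon 7: TTA Leu / TTA Leu — identical.
Nonsynonymous differences: 4.

4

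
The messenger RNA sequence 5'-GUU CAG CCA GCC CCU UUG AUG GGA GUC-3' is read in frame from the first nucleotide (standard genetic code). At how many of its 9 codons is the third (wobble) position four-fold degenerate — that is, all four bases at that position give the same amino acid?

Codon 1 GUU (Val): third position 4-fold.
Codon 2 CAG (Gln): third position 2-fold.
Codon 3 CCA (Pro): third position 4-fold.
Codon 4 GCC (Ala): third position 4-fold.
Codon 5 CCU (Pro): third position 4-fold.
Codon 6 UUG (Leu): third position 2-fold.
Codon 7 AUG (Met): third position 1-fold.
Codon 8 GGA (Gly): third position 4-fold.
Codon 9 GUC (Val): third position 4-fold.
Four-fold degenerate third positions: 6.

6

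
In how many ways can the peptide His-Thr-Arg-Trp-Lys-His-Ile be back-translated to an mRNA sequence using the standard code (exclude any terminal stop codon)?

576

His: 2 codons.
Thr: 4 codons.
Arg: 6 codons.
Trp: 1 codon.
Lys: 2 codons.
His: 2 codons.
Ile: 3 codons.
2 × 4 × 6 × 1 × 2 × 2 × 3 = 576.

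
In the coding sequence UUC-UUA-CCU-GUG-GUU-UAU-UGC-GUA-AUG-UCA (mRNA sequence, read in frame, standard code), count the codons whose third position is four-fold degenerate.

Codon 1 UUC (Phe): third position 2-fold.
Codon 2 UUA (Leu): third position 2-fold.
Codon 3 CCU (Pro): third position 4-fold.
Codon 4 GUG (Val): third position 4-fold.
Codon 5 GUU (Val): third position 4-fold.
Codon 6 UAU (Tyr): third position 2-fold.
Codon 7 UGC (Cys): third position 2-fold.
Codon 8 GUA (Val): third position 4-fold.
Codon 9 AUG (Met): third position 1-fold.
Codon 10 UCA (Ser): third position 4-fold.
Four-fold degenerate third positions: 5.

5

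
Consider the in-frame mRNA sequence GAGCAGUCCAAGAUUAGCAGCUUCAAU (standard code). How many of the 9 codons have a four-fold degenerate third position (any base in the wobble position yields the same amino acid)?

Codon 1 GAG (Glu): third position 2-fold.
Codon 2 CAG (Gln): third position 2-fold.
Codon 3 UCC (Ser): third position 4-fold.
Codon 4 AAG (Lys): third position 2-fold.
Codon 5 AUU (Ile): third position 3-fold.
Codon 6 AGC (Ser): third position 2-fold.
Codon 7 AGC (Ser): third position 2-fold.
Codon 8 UUC (Phe): third position 2-fold.
Codon 9 AAU (Asn): third position 2-fold.
Four-fold degenerate third positions: 1.

1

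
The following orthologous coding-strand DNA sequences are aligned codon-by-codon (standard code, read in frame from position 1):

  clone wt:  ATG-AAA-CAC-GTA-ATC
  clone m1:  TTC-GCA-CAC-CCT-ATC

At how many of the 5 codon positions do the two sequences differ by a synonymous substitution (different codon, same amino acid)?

0

Codon 1: ATG Met / TTC Phe — nonsynonymous.
Codon 2: AAA Lys / GCA Ala — nonsynonymous.
Codon 3: CAC His / CAC His — identical.
Codon 4: GTA Val / CCT Pro — nonsynonymous.
Codon 5: ATC Ile / ATC Ile — identical.
Synonymous differences: 0.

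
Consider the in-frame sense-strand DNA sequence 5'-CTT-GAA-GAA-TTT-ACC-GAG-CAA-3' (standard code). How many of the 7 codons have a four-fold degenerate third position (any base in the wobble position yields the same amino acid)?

2

Codon 1 CTT (Leu): third position 4-fold.
Codon 2 GAA (Glu): third position 2-fold.
Codon 3 GAA (Glu): third position 2-fold.
Codon 4 TTT (Phe): third position 2-fold.
Codon 5 ACC (Thr): third position 4-fold.
Codon 6 GAG (Glu): third position 2-fold.
Codon 7 CAA (Gln): third position 2-fold.
Four-fold degenerate third positions: 2.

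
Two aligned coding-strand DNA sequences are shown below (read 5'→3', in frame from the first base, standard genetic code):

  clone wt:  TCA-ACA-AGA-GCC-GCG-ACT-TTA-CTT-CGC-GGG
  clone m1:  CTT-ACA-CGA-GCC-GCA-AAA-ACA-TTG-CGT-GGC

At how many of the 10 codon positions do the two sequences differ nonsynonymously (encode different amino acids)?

3

Codon 1: TCA Ser / CTT Leu — nonsynonymous.
Codon 2: ACA Thr / ACA Thr — identical.
Codon 3: AGA Arg / CGA Arg — synonymous.
Codon 4: GCC Ala / GCC Ala — identical.
Codon 5: GCG Ala / GCA Ala — synonymous.
Codon 6: ACT Thr / AAA Lys — nonsynonymous.
Codon 7: TTA Leu / ACA Thr — nonsynonymous.
Codon 8: CTT Leu / TTG Leu — synonymous.
Codon 9: CGC Arg / CGT Arg — synonymous.
Codon 10: GGG Gly / GGC Gly — synonymous.
Nonsynonymous differences: 3.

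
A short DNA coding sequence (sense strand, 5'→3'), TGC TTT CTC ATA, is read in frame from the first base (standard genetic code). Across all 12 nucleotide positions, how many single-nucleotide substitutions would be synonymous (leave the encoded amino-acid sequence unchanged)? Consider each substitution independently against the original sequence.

7

Codon 1 (TGC, Cys): 1 synonymous substitution.
Codon 2 (TTT, Phe): 1 synonymous substitution.
Codon 3 (CTC, Leu): 3 synonymous substitutions.
Codon 4 (ATA, Ile): 2 synonymous substitutions.
Total: 1 + 1 + 3 + 2 = 7.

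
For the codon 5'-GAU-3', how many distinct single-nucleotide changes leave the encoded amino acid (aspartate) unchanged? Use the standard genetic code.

Position 1: none → 0 synonymous.
Position 2: none → 0 synonymous.
Position 3: GAC → 1 synonymous.
Total: 0 + 0 + 1 = 1.

1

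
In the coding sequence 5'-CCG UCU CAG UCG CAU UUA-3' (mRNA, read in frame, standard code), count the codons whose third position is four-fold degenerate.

3

Codon 1 CCG (Pro): third position 4-fold.
Codon 2 UCU (Ser): third position 4-fold.
Codon 3 CAG (Gln): third position 2-fold.
Codon 4 UCG (Ser): third position 4-fold.
Codon 5 CAU (His): third position 2-fold.
Codon 6 UUA (Leu): third position 2-fold.
Four-fold degenerate third positions: 3.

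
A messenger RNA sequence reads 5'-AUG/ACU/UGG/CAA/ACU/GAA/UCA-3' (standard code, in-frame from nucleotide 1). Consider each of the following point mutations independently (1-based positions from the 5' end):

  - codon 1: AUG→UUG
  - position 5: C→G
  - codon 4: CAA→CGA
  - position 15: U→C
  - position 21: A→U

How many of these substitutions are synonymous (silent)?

Codon 1: AUG (Met) → UUG (Leu) — missense.
Codon 2: ACU (Thr) → AGU (Ser) — missense.
Codon 4: CAA (Gln) → CGA (Arg) — missense.
Codon 5: ACU (Thr) → ACC (Thr) — synonymous.
Codon 7: UCA (Ser) → UCU (Ser) — synonymous.
Synonymous: 2 of 5.

2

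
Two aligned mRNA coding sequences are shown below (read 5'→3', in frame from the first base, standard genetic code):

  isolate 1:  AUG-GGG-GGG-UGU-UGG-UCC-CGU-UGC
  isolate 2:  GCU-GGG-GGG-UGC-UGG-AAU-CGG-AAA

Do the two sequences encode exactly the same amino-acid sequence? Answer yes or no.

no

Codon 1: AUG Met / GCU Ala — nonsynonymous.
Codon 2: GGG Gly / GGG Gly — identical.
Codon 3: GGG Gly / GGG Gly — identical.
Codon 4: UGU Cys / UGC Cys — synonymous.
Codon 5: UGG Trp / UGG Trp — identical.
Codon 6: UCC Ser / AAU Asn — nonsynonymous.
Codon 7: CGU Arg / CGG Arg — synonymous.
Codon 8: UGC Cys / AAA Lys — nonsynonymous.
Nonsynonymous differences: 3 → different protein.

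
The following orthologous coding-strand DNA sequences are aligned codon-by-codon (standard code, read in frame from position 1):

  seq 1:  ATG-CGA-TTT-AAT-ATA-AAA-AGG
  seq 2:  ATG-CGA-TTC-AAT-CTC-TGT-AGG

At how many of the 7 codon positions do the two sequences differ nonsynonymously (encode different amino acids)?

2

Codon 1: ATG Met / ATG Met — identical.
Codon 2: CGA Arg / CGA Arg — identical.
Codon 3: TTT Phe / TTC Phe — synonymous.
Codon 4: AAT Asn / AAT Asn — identical.
Codon 5: ATA Ile / CTC Leu — nonsynonymous.
Codon 6: AAA Lys / TGT Cys — nonsynonymous.
Codon 7: AGG Arg / AGG Arg — identical.
Nonsynonymous differences: 2.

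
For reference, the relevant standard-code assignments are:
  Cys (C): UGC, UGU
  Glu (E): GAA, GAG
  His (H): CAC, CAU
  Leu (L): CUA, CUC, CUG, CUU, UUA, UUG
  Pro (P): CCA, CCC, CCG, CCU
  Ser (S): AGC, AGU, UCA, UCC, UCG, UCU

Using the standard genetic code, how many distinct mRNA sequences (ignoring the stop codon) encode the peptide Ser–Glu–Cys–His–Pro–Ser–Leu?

Ser: 6 codons.
Glu: 2 codons.
Cys: 2 codons.
His: 2 codons.
Pro: 4 codons.
Ser: 6 codons.
Leu: 6 codons.
6 × 2 × 2 × 2 × 4 × 6 × 6 = 6912.

6912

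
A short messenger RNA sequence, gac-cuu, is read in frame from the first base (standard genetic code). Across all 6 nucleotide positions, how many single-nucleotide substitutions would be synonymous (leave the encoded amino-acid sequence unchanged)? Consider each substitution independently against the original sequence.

4

Codon 1 (GAC, Asp): 1 synonymous substitution.
Codon 2 (CUU, Leu): 3 synonymous substitutions.
Total: 1 + 3 = 4.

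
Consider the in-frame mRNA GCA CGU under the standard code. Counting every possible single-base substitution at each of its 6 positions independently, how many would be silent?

Codon 1 (GCA, Ala): 3 synonymous substitutions.
Codon 2 (CGU, Arg): 3 synonymous substitutions.
Total: 3 + 3 = 6.

6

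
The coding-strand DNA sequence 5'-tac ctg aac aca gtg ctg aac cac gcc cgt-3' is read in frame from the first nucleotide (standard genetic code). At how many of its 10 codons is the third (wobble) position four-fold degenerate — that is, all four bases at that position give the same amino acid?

6

Codon 1 TAC (Tyr): third position 2-fold.
Codon 2 CTG (Leu): third position 4-fold.
Codon 3 AAC (Asn): third position 2-fold.
Codon 4 ACA (Thr): third position 4-fold.
Codon 5 GTG (Val): third position 4-fold.
Codon 6 CTG (Leu): third position 4-fold.
Codon 7 AAC (Asn): third position 2-fold.
Codon 8 CAC (His): third position 2-fold.
Codon 9 GCC (Ala): third position 4-fold.
Codon 10 CGT (Arg): third position 4-fold.
Four-fold degenerate third positions: 6.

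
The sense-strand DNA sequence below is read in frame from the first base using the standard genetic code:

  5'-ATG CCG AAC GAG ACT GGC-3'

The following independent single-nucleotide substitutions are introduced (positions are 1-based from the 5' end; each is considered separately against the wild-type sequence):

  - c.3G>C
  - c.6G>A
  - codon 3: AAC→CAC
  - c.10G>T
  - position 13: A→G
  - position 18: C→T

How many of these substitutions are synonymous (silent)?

Codon 1: ATG (Met) → ATC (Ile) — missense.
Codon 2: CCG (Pro) → CCA (Pro) — synonymous.
Codon 3: AAC (Asn) → CAC (His) — missense.
Codon 4: GAG (Glu) → TAG (Stop) — nonsense.
Codon 5: ACT (Thr) → GCT (Ala) — missense.
Codon 6: GGC (Gly) → GGT (Gly) — synonymous.
Synonymous: 2 of 6.

2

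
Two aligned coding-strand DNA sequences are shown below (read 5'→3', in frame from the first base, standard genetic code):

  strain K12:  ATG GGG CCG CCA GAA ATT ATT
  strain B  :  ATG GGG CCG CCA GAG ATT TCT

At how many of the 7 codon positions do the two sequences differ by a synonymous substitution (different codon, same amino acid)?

Codon 1: ATG Met / ATG Met — identical.
Codon 2: GGG Gly / GGG Gly — identical.
Codon 3: CCG Pro / CCG Pro — identical.
Codon 4: CCA Pro / CCA Pro — identical.
Codon 5: GAA Glu / GAG Glu — synonymous.
Codon 6: ATT Ile / ATT Ile — identical.
Codon 7: ATT Ile / TCT Ser — nonsynonymous.
Synonymous differences: 1.

1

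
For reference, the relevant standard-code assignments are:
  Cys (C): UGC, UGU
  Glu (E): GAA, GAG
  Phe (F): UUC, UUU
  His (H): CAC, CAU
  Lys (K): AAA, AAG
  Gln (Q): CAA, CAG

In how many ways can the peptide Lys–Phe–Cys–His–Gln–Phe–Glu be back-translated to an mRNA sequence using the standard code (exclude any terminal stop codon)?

Lys: 2 codons.
Phe: 2 codons.
Cys: 2 codons.
His: 2 codons.
Gln: 2 codons.
Phe: 2 codons.
Glu: 2 codons.
2 × 2 × 2 × 2 × 2 × 2 × 2 = 128.

128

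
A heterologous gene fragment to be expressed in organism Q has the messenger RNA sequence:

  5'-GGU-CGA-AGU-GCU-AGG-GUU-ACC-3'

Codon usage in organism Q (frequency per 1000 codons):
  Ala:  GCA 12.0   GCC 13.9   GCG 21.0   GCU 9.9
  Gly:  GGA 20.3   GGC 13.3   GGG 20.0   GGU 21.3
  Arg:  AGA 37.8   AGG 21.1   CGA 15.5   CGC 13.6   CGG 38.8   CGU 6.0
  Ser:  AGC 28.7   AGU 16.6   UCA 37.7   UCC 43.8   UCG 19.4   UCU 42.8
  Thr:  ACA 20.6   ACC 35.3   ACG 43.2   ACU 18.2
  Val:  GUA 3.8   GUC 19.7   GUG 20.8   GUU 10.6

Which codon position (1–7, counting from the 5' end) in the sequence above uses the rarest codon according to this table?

4

Codon 1 GGU (Gly): 21.3 per 1000.
Codon 2 CGA (Arg): 15.5 per 1000.
Codon 3 AGU (Ser): 16.6 per 1000.
Codon 4 GCU (Ala): 9.9 per 1000.
Codon 5 AGG (Arg): 21.1 per 1000.
Codon 6 GUU (Val): 10.6 per 1000.
Codon 7 ACC (Thr): 35.3 per 1000.
Lowest frequency is 9.9 at codon 4.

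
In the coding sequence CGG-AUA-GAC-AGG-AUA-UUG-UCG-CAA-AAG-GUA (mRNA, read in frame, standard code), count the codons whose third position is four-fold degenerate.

Codon 1 CGG (Arg): third position 4-fold.
Codon 2 AUA (Ile): third position 3-fold.
Codon 3 GAC (Asp): third position 2-fold.
Codon 4 AGG (Arg): third position 2-fold.
Codon 5 AUA (Ile): third position 3-fold.
Codon 6 UUG (Leu): third position 2-fold.
Codon 7 UCG (Ser): third position 4-fold.
Codon 8 CAA (Gln): third position 2-fold.
Codon 9 AAG (Lys): third position 2-fold.
Codon 10 GUA (Val): third position 4-fold.
Four-fold degenerate third positions: 3.

3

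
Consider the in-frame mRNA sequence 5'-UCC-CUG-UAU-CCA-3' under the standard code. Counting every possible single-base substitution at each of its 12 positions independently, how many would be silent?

Codon 1 (UCC, Ser): 3 synonymous substitutions.
Codon 2 (CUG, Leu): 4 synonymous substitutions.
Codon 3 (UAU, Tyr): 1 synonymous substitution.
Codon 4 (CCA, Pro): 3 synonymous substitutions.
Total: 3 + 4 + 1 + 3 = 11.

11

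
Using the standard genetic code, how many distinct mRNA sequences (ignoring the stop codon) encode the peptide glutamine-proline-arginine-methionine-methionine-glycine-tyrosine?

Gln: 2 codons.
Pro: 4 codons.
Arg: 6 codons.
Met: 1 codon.
Met: 1 codon.
Gly: 4 codons.
Tyr: 2 codons.
2 × 4 × 6 × 1 × 1 × 4 × 2 = 384.

384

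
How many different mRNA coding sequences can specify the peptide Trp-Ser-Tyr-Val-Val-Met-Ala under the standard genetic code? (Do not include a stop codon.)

Trp: 1 codon.
Ser: 6 codons.
Tyr: 2 codons.
Val: 4 codons.
Val: 4 codons.
Met: 1 codon.
Ala: 4 codons.
1 × 6 × 2 × 4 × 4 × 1 × 4 = 768.

768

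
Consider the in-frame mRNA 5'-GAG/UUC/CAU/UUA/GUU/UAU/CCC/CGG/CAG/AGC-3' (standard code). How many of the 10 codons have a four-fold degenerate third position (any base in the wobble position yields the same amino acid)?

3

Codon 1 GAG (Glu): third position 2-fold.
Codon 2 UUC (Phe): third position 2-fold.
Codon 3 CAU (His): third position 2-fold.
Codon 4 UUA (Leu): third position 2-fold.
Codon 5 GUU (Val): third position 4-fold.
Codon 6 UAU (Tyr): third position 2-fold.
Codon 7 CCC (Pro): third position 4-fold.
Codon 8 CGG (Arg): third position 4-fold.
Codon 9 CAG (Gln): third position 2-fold.
Codon 10 AGC (Ser): third position 2-fold.
Four-fold degenerate third positions: 3.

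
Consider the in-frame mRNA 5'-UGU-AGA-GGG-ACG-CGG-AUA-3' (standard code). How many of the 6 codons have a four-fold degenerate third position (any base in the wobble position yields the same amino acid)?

3

Codon 1 UGU (Cys): third position 2-fold.
Codon 2 AGA (Arg): third position 2-fold.
Codon 3 GGG (Gly): third position 4-fold.
Codon 4 ACG (Thr): third position 4-fold.
Codon 5 CGG (Arg): third position 4-fold.
Codon 6 AUA (Ile): third position 3-fold.
Four-fold degenerate third positions: 3.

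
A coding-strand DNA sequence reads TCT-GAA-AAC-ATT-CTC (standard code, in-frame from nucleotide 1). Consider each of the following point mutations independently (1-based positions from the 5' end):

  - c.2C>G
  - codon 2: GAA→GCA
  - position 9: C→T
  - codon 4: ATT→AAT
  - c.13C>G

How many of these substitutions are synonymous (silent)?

Codon 1: TCT (Ser) → TGT (Cys) — missense.
Codon 2: GAA (Glu) → GCA (Ala) — missense.
Codon 3: AAC (Asn) → AAT (Asn) — synonymous.
Codon 4: ATT (Ile) → AAT (Asn) — missense.
Codon 5: CTC (Leu) → GTC (Val) — missense.
Synonymous: 1 of 5.

1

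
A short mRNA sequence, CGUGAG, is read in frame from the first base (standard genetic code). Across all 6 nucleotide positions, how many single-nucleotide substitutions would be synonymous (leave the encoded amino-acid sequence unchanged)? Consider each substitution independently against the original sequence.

Codon 1 (CGU, Arg): 3 synonymous substitutions.
Codon 2 (GAG, Glu): 1 synonymous substitution.
Total: 3 + 1 = 4.

4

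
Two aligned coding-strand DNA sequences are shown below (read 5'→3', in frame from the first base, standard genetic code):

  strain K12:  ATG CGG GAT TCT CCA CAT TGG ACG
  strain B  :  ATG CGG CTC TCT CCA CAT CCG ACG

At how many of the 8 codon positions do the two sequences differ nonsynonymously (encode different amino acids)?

Codon 1: ATG Met / ATG Met — identical.
Codon 2: CGG Arg / CGG Arg — identical.
Codon 3: GAT Asp / CTC Leu — nonsynonymous.
Codon 4: TCT Ser / TCT Ser — identical.
Codon 5: CCA Pro / CCA Pro — identical.
Codon 6: CAT His / CAT His — identical.
Codon 7: TGG Trp / CCG Pro — nonsynonymous.
Codon 8: ACG Thr / ACG Thr — identical.
Nonsynonymous differences: 2.

2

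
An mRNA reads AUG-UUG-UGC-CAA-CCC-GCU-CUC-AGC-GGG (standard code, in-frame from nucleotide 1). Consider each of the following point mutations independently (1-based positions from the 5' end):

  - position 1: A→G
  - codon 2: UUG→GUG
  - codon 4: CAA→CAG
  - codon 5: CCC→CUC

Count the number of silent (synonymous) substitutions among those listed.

Codon 1: AUG (Met) → GUG (Val) — missense.
Codon 2: UUG (Leu) → GUG (Val) — missense.
Codon 4: CAA (Gln) → CAG (Gln) — synonymous.
Codon 5: CCC (Pro) → CUC (Leu) — missense.
Synonymous: 1 of 4.

1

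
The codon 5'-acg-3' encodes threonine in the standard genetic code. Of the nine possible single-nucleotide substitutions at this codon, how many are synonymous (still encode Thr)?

3

Position 1: none → 0 synonymous.
Position 2: none → 0 synonymous.
Position 3: ACT, ACC, ACA → 3 synonymous.
Total: 0 + 0 + 3 = 3.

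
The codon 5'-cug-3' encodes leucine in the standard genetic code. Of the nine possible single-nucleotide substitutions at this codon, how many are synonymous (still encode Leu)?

4

Position 1: UUG → 1 synonymous.
Position 2: none → 0 synonymous.
Position 3: CUU, CUC, CUA → 3 synonymous.
Total: 1 + 0 + 3 = 4.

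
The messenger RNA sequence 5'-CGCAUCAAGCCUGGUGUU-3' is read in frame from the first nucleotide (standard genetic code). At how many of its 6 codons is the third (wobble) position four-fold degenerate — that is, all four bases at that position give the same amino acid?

4

Codon 1 CGC (Arg): third position 4-fold.
Codon 2 AUC (Ile): third position 3-fold.
Codon 3 AAG (Lys): third position 2-fold.
Codon 4 CCU (Pro): third position 4-fold.
Codon 5 GGU (Gly): third position 4-fold.
Codon 6 GUU (Val): third position 4-fold.
Four-fold degenerate third positions: 4.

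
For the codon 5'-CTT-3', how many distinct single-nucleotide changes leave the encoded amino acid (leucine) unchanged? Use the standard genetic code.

Position 1: none → 0 synonymous.
Position 2: none → 0 synonymous.
Position 3: CTC, CTA, CTG → 3 synonymous.
Total: 0 + 0 + 3 = 3.

3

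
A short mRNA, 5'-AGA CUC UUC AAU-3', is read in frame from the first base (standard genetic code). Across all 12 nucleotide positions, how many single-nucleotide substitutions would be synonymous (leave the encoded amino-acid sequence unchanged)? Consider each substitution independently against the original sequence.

7

Codon 1 (AGA, Arg): 2 synonymous substitutions.
Codon 2 (CUC, Leu): 3 synonymous substitutions.
Codon 3 (UUC, Phe): 1 synonymous substitution.
Codon 4 (AAU, Asn): 1 synonymous substitution.
Total: 2 + 3 + 1 + 1 = 7.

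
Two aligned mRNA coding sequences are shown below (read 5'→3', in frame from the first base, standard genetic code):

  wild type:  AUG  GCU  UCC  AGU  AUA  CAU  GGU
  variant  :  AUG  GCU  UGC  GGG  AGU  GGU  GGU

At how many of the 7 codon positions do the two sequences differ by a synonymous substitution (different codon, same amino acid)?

0

Codon 1: AUG Met / AUG Met — identical.
Codon 2: GCU Ala / GCU Ala — identical.
Codon 3: UCC Ser / UGC Cys — nonsynonymous.
Codon 4: AGU Ser / GGG Gly — nonsynonymous.
Codon 5: AUA Ile / AGU Ser — nonsynonymous.
Codon 6: CAU His / GGU Gly — nonsynonymous.
Codon 7: GGU Gly / GGU Gly — identical.
Synonymous differences: 0.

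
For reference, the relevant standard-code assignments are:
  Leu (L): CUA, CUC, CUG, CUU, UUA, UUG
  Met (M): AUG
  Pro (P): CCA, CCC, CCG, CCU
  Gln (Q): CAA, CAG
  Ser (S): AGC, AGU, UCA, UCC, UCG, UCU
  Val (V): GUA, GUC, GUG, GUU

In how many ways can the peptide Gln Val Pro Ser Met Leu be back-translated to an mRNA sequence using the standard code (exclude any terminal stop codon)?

1152

Gln: 2 codons.
Val: 4 codons.
Pro: 4 codons.
Ser: 6 codons.
Met: 1 codon.
Leu: 6 codons.
2 × 4 × 4 × 6 × 1 × 6 = 1152.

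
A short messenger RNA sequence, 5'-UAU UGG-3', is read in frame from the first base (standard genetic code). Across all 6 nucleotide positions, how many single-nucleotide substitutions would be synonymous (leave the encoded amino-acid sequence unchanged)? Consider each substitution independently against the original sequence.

Codon 1 (UAU, Tyr): 1 synonymous substitution.
Codon 2 (UGG, Trp): 0 synonymous substitutions.
Total: 1 + 0 = 1.

1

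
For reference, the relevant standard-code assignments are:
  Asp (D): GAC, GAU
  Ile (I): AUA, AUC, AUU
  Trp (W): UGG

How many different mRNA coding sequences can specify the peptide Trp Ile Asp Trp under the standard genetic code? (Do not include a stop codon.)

Trp: 1 codon.
Ile: 3 codons.
Asp: 2 codons.
Trp: 1 codon.
1 × 3 × 2 × 1 = 6.

6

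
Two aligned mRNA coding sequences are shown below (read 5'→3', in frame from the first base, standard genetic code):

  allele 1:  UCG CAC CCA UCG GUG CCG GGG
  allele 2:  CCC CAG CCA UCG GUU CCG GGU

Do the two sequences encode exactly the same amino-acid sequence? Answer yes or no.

no

Codon 1: UCG Ser / CCC Pro — nonsynonymous.
Codon 2: CAC His / CAG Gln — nonsynonymous.
Codon 3: CCA Pro / CCA Pro — identical.
Codon 4: UCG Ser / UCG Ser — identical.
Codon 5: GUG Val / GUU Val — synonymous.
Codon 6: CCG Pro / CCG Pro — identical.
Codon 7: GGG Gly / GGU Gly — synonymous.
Nonsynonymous differences: 2 → different protein.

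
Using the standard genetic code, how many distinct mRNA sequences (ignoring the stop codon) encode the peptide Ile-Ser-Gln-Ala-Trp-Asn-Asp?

576

Ile: 3 codons.
Ser: 6 codons.
Gln: 2 codons.
Ala: 4 codons.
Trp: 1 codon.
Asn: 2 codons.
Asp: 2 codons.
3 × 6 × 2 × 4 × 1 × 2 × 2 = 576.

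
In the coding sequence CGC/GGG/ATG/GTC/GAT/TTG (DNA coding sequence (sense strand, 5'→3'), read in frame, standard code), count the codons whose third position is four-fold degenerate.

Codon 1 CGC (Arg): third position 4-fold.
Codon 2 GGG (Gly): third position 4-fold.
Codon 3 ATG (Met): third position 1-fold.
Codon 4 GTC (Val): third position 4-fold.
Codon 5 GAT (Asp): third position 2-fold.
Codon 6 TTG (Leu): third position 2-fold.
Four-fold degenerate third positions: 3.

3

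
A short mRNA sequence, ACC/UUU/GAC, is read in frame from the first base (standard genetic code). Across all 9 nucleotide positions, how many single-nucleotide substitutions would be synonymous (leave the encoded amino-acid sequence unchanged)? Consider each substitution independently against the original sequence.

5

Codon 1 (ACC, Thr): 3 synonymous substitutions.
Codon 2 (UUU, Phe): 1 synonymous substitution.
Codon 3 (GAC, Asp): 1 synonymous substitution.
Total: 3 + 1 + 1 = 5.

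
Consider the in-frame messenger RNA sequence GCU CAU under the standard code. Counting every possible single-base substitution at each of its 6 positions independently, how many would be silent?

4

Codon 1 (GCU, Ala): 3 synonymous substitutions.
Codon 2 (CAU, His): 1 synonymous substitution.
Total: 3 + 1 = 4.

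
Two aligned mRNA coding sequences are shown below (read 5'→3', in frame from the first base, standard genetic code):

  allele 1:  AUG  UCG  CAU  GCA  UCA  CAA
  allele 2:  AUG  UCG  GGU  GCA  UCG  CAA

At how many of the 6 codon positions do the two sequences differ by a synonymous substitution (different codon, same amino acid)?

1

Codon 1: AUG Met / AUG Met — identical.
Codon 2: UCG Ser / UCG Ser — identical.
Codon 3: CAU His / GGU Gly — nonsynonymous.
Codon 4: GCA Ala / GCA Ala — identical.
Codon 5: UCA Ser / UCG Ser — synonymous.
Codon 6: CAA Gln / CAA Gln — identical.
Synonymous differences: 1.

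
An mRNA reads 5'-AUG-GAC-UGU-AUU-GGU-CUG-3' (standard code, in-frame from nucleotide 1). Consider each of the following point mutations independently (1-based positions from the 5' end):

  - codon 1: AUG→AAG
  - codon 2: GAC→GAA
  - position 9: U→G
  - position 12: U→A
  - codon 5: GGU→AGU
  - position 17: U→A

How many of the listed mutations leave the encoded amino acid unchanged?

1

Codon 1: AUG (Met) → AAG (Lys) — missense.
Codon 2: GAC (Asp) → GAA (Glu) — missense.
Codon 3: UGU (Cys) → UGG (Trp) — missense.
Codon 4: AUU (Ile) → AUA (Ile) — synonymous.
Codon 5: GGU (Gly) → AGU (Ser) — missense.
Codon 6: CUG (Leu) → CAG (Gln) — missense.
Synonymous: 1 of 6.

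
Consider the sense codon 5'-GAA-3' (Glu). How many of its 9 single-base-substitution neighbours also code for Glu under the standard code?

Position 1: none → 0 synonymous.
Position 2: none → 0 synonymous.
Position 3: GAG → 1 synonymous.
Total: 0 + 0 + 1 = 1.

1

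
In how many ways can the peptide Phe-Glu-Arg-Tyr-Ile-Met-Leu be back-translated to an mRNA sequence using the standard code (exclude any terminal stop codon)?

Phe: 2 codons.
Glu: 2 codons.
Arg: 6 codons.
Tyr: 2 codons.
Ile: 3 codons.
Met: 1 codon.
Leu: 6 codons.
2 × 2 × 6 × 2 × 3 × 1 × 6 = 864.

864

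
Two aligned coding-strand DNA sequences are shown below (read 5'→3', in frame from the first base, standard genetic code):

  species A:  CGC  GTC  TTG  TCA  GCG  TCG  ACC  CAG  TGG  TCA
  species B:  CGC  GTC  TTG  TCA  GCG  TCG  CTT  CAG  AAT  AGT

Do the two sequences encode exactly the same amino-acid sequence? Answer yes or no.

Codon 1: CGC Arg / CGC Arg — identical.
Codon 2: GTC Val / GTC Val — identical.
Codon 3: TTG Leu / TTG Leu — identical.
Codon 4: TCA Ser / TCA Ser — identical.
Codon 5: GCG Ala / GCG Ala — identical.
Codon 6: TCG Ser / TCG Ser — identical.
Codon 7: ACC Thr / CTT Leu — nonsynonymous.
Codon 8: CAG Gln / CAG Gln — identical.
Codon 9: TGG Trp / AAT Asn — nonsynonymous.
Codon 10: TCA Ser / AGT Ser — synonymous.
Nonsynonymous differences: 2 → different protein.

no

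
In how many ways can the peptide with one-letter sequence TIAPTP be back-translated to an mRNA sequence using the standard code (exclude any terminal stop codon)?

3072

Thr: 4 codons.
Ile: 3 codons.
Ala: 4 codons.
Pro: 4 codons.
Thr: 4 codons.
Pro: 4 codons.
4 × 3 × 4 × 4 × 4 × 4 = 3072.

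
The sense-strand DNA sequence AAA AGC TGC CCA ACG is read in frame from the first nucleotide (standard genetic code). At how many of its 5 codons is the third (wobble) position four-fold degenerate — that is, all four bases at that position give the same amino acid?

Codon 1 AAA (Lys): third position 2-fold.
Codon 2 AGC (Ser): third position 2-fold.
Codon 3 TGC (Cys): third position 2-fold.
Codon 4 CCA (Pro): third position 4-fold.
Codon 5 ACG (Thr): third position 4-fold.
Four-fold degenerate third positions: 2.

2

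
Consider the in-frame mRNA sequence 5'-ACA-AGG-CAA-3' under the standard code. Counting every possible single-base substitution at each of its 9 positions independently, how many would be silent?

6

Codon 1 (ACA, Thr): 3 synonymous substitutions.
Codon 2 (AGG, Arg): 2 synonymous substitutions.
Codon 3 (CAA, Gln): 1 synonymous substitution.
Total: 3 + 2 + 1 = 6.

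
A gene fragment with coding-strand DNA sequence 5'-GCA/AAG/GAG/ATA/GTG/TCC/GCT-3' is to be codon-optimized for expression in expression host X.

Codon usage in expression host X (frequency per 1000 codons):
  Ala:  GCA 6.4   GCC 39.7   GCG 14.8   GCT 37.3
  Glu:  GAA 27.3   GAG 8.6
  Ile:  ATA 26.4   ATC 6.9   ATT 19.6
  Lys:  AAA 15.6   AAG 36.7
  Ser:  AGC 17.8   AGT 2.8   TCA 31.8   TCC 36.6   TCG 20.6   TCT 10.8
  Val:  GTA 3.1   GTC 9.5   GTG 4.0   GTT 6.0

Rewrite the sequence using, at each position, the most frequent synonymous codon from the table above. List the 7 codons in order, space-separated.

GCC AAG GAA ATA GTC TCC GCC

Codon 1 (Ala): best is GCC at 39.7.
Codon 2 (Lys): best is AAG at 36.7.
Codon 3 (Glu): best is GAA at 27.3.
Codon 4 (Ile): best is ATA at 26.4.
Codon 5 (Val): best is GTC at 9.5.
Codon 6 (Ser): best is TCC at 36.6.
Codon 7 (Ala): best is GCC at 39.7.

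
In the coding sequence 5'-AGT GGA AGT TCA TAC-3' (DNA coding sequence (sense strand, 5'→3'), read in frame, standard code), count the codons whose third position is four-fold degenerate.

Codon 1 AGT (Ser): third position 2-fold.
Codon 2 GGA (Gly): third position 4-fold.
Codon 3 AGT (Ser): third position 2-fold.
Codon 4 TCA (Ser): third position 4-fold.
Codon 5 TAC (Tyr): third position 2-fold.
Four-fold degenerate third positions: 2.

2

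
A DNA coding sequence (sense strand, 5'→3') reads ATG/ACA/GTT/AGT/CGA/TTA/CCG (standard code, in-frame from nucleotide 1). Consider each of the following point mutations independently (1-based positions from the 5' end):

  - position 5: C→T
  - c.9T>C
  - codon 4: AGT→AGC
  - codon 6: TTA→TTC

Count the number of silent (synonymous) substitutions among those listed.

Codon 2: ACA (Thr) → ATA (Ile) — missense.
Codon 3: GTT (Val) → GTC (Val) — synonymous.
Codon 4: AGT (Ser) → AGC (Ser) — synonymous.
Codon 6: TTA (Leu) → TTC (Phe) — missense.
Synonymous: 2 of 4.

2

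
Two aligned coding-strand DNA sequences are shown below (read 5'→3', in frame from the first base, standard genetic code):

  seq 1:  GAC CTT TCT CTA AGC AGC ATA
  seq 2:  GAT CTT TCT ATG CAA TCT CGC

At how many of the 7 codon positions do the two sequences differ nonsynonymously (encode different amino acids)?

Codon 1: GAC Asp / GAT Asp — synonymous.
Codon 2: CTT Leu / CTT Leu — identical.
Codon 3: TCT Ser / TCT Ser — identical.
Codon 4: CTA Leu / ATG Met — nonsynonymous.
Codon 5: AGC Ser / CAA Gln — nonsynonymous.
Codon 6: AGC Ser / TCT Ser — synonymous.
Codon 7: ATA Ile / CGC Arg — nonsynonymous.
Nonsynonymous differences: 3.

3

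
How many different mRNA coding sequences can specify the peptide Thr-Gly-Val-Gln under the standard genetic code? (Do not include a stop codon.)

Thr: 4 codons.
Gly: 4 codons.
Val: 4 codons.
Gln: 2 codons.
4 × 4 × 4 × 2 = 128.

128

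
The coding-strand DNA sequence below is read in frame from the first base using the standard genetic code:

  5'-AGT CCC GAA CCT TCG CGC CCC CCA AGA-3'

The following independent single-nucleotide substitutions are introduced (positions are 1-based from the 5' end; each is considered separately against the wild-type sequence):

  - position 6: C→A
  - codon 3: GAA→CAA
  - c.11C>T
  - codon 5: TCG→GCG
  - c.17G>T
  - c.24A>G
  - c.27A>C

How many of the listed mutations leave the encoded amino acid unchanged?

2

Codon 2: CCC (Pro) → CCA (Pro) — synonymous.
Codon 3: GAA (Glu) → CAA (Gln) — missense.
Codon 4: CCT (Pro) → CTT (Leu) — missense.
Codon 5: TCG (Ser) → GCG (Ala) — missense.
Codon 6: CGC (Arg) → CTC (Leu) — missense.
Codon 8: CCA (Pro) → CCG (Pro) — synonymous.
Codon 9: AGA (Arg) → AGC (Ser) — missense.
Synonymous: 2 of 7.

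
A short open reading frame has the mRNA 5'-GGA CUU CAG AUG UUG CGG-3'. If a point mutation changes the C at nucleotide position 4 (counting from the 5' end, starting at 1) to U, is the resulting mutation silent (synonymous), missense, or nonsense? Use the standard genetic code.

missense

Position 4 falls in codon 2: CUU → Leu.
After the substitution the codon is UUU → Phe.
Leu ≠ Phe, so this is a missense mutation.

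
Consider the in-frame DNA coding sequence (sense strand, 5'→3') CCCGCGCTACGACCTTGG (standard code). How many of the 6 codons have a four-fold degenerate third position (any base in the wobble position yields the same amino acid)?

5

Codon 1 CCC (Pro): third position 4-fold.
Codon 2 GCG (Ala): third position 4-fold.
Codon 3 CTA (Leu): third position 4-fold.
Codon 4 CGA (Arg): third position 4-fold.
Codon 5 CCT (Pro): third position 4-fold.
Codon 6 TGG (Trp): third position 1-fold.
Four-fold degenerate third positions: 5.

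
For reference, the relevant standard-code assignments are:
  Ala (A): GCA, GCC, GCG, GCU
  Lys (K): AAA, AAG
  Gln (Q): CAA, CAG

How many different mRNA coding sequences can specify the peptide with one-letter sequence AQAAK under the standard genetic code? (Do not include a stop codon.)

256

Ala: 4 codons.
Gln: 2 codons.
Ala: 4 codons.
Ala: 4 codons.
Lys: 2 codons.
4 × 2 × 4 × 4 × 2 = 256.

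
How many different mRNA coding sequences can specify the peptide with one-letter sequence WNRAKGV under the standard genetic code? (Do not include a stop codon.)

1536

Trp: 1 codon.
Asn: 2 codons.
Arg: 6 codons.
Ala: 4 codons.
Lys: 2 codons.
Gly: 4 codons.
Val: 4 codons.
1 × 2 × 6 × 4 × 2 × 4 × 4 = 1536.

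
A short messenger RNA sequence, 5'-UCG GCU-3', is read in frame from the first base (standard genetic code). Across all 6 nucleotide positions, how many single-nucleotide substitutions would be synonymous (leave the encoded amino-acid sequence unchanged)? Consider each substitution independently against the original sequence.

6

Codon 1 (UCG, Ser): 3 synonymous substitutions.
Codon 2 (GCU, Ala): 3 synonymous substitutions.
Total: 3 + 3 = 6.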